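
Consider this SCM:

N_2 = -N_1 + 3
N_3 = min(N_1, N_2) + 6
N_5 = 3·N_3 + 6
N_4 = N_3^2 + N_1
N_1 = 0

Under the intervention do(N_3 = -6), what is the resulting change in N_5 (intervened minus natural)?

do(N_3=-6) replaces the equation N_3 = min(N_1, N_2) + 6 with the constant N_3 = -6.
N_5 = 3·N_3 + 6  [with N_3=-6]  = -12
Without intervention: N_2 = -N_1 + 3  [with N_1=0]  = 3; N_3 = min(N_1, N_2) + 6  [with N_1=0, N_2=3]  = 6; N_5 = 3·N_3 + 6  [with N_3=6]  = 24.
Change = -12 − 24 = -36.

-36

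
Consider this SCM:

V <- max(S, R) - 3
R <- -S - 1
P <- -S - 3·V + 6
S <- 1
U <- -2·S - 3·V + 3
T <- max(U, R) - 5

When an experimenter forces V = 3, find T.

The intervention breaks the incoming arrows to V: V <- max(S, R) - 3 no longer applies, and V = 3.
R = -S - 1  [with S=1]  = -2
U = -2·S - 3·V + 3  [with S=1, V=3]  = -8
T = max(U, R) - 5  [with U=-8, R=-2]  = -7

-7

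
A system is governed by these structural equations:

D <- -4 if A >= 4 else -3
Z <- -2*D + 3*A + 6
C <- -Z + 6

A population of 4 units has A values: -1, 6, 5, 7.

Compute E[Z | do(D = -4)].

Every unit gets D=-4 under the intervention. Z values become 11, 32, 29, 35; E[Z|do(D=-4)] = 26.75.

26.75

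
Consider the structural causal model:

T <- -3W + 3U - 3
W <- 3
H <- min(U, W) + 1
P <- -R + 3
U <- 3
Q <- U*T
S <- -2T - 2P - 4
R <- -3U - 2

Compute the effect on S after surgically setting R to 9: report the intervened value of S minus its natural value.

40

Under do(R=9), the mechanism R <- -3U - 2 is discarded; R is fixed at 9.
T = -3W + 3U - 3  [with W=3, U=3]  = -3
P = -R + 3  [with R=9]  = -6
S = -2T - 2P - 4  [with T=-3, P=-6]  = 14
Without intervention: T = -3W + 3U - 3  [with W=3, U=3]  = -3; R = -3U - 2  [with U=3]  = -11; P = -R + 3  [with R=-11]  = 14; S = -2T - 2P - 4  [with T=-3, P=14]  = -26.
Change = 14 − (-26) = 40.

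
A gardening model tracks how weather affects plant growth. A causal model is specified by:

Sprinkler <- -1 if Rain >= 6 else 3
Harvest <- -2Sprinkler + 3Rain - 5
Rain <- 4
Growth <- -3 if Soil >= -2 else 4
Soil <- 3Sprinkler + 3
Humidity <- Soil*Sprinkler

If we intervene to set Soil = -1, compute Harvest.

The intervention breaks the incoming arrows to Soil: Soil <- 3Sprinkler + 3 no longer applies, and Soil = -1.
No directed path runs from Soil to Harvest, so Harvest keeps its natural value.
Sprinkler = -1 if Rain >= 6 else 3  [with Rain=4]  = 3
Harvest = -2Sprinkler + 3Rain - 5  [with Sprinkler=3, Rain=4]  = 1

1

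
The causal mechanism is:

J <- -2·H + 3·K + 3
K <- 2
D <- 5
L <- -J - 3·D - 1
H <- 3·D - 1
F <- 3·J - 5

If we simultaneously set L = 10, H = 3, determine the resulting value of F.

4

Under do(L = 10, H = 3), each intervened variable's structural equation is replaced by its fixed value.
J = -2·H + 3·K + 3  [with H=3, K=2]  = 3
F = 3·J - 5  [with J=3]  = 4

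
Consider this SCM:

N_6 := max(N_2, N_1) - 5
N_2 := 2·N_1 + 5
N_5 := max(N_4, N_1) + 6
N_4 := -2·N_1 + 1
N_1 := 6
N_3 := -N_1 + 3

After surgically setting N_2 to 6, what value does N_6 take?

1

Under do(N_2=6), the mechanism N_2 := 2·N_1 + 5 is discarded; N_2 is fixed at 6.
N_6 = max(N_2, N_1) - 5  [with N_2=6, N_1=6]  = 1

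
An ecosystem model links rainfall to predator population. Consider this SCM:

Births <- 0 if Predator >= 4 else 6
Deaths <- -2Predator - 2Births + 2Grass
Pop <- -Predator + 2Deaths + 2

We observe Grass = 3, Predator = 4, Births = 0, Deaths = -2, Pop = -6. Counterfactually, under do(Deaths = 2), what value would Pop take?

Intervening sets Deaths = 2 and removes its equation (Deaths <- -2Predator - 2Births + 2Grass).
Pop = -Predator + 2Deaths + 2  [with Predator=4, Deaths=2]  = 2

2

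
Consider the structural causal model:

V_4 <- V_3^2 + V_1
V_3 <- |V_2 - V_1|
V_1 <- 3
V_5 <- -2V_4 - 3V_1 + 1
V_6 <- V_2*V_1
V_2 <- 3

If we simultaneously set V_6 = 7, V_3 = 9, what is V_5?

-176

Under do(V_6 = 7, V_3 = 9), each intervened variable's structural equation is replaced by its fixed value.
V_4 = V_3^2 + V_1  [with V_3=9, V_1=3]  = 84
V_5 = -2V_4 - 3V_1 + 1  [with V_4=84, V_1=3]  = -176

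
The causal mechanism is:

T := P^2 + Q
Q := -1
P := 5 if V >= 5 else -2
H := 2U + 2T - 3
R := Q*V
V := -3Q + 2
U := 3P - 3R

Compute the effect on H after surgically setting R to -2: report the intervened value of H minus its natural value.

The intervention breaks the incoming arrows to R: R := Q*V no longer applies, and R = -2.
V = -3Q + 2  [with Q=-1]  = 5
P = 5 if V >= 5 else -2  [with V=5]  = 5
U = 3P - 3R  [with P=5, R=-2]  = 21
T = P^2 + Q  [with P=5, Q=-1]  = 24
H = 2U + 2T - 3  [with U=21, T=24]  = 87
Without intervention: V = -3Q + 2  [with Q=-1]  = 5; P = 5 if V >= 5 else -2  [with V=5]  = 5; R = Q*V  [with Q=-1, V=5]  = -5; U = 3P - 3R  [with P=5, R=-5]  = 30; T = P^2 + Q  [with P=5, Q=-1]  = 24; H = 2U + 2T - 3  [with U=30, T=24]  = 105.
Change = 87 − 105 = -18.

-18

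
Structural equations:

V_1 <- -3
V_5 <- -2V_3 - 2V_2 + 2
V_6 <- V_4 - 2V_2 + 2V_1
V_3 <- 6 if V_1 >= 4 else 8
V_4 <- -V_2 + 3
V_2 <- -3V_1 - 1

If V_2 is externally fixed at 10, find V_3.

The intervention breaks the incoming arrows to V_2: V_2 <- -3V_1 - 1 no longer applies, and V_2 = 10.
Since V_3 is not a descendant of the intervened variable, it is unaffected.
V_3 = 6 if V_1 >= 4 else 8  [with V_1=-3]  = 8

8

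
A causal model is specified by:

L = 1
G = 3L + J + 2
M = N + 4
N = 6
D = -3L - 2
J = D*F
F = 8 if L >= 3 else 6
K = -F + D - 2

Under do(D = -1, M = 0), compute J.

-6

Setting D = -1, M = 0 by intervention discards those variables' equations.
F = 8 if L >= 3 else 6  [with L=1]  = 6
J = D*F  [with D=-1, F=6]  = -6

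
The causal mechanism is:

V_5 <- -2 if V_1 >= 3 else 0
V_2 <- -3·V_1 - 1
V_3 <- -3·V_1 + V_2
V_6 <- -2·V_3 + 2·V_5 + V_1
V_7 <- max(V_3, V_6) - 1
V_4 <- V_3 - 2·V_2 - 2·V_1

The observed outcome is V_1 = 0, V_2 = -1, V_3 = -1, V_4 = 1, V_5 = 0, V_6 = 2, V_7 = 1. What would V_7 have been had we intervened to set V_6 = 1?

0

Intervening sets V_6 = 1 and removes its equation (V_6 <- -2·V_3 + 2·V_5 + V_1).
V_2 = -3·V_1 - 1  [with V_1=0]  = -1
V_3 = -3·V_1 + V_2  [with V_1=0, V_2=-1]  = -1
V_7 = max(V_3, V_6) - 1  [with V_3=-1, V_6=1]  = 0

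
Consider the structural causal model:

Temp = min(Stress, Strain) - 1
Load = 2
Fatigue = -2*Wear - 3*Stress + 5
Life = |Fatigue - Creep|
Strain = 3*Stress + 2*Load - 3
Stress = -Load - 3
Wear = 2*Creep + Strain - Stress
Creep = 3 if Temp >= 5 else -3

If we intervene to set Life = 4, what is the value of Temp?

-15

The intervention breaks the incoming arrows to Life: Life = |Fatigue - Creep| no longer applies, and Life = 4.
Since Temp is not a descendant of the intervened variable, it is unaffected.
Stress = -Load - 3  [with Load=2]  = -5
Strain = 3*Stress + 2*Load - 3  [with Stress=-5, Load=2]  = -14
Temp = min(Stress, Strain) - 1  [with Stress=-5, Strain=-14]  = -15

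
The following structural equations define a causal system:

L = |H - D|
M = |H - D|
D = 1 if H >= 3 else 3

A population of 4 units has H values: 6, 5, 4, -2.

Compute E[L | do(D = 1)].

Every unit gets D=1 under the intervention. L values become 5, 4, 3, 3; E[L|do(D=1)] = 3.75.

3.75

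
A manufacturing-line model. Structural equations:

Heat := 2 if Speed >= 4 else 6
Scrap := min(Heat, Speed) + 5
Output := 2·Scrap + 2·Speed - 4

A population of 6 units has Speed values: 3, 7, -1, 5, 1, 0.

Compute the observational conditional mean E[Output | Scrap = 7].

22

E[Output|Scrap=7] averages over only the 2 units with Scrap=7 (Speed = 7, 5): Output = 24, 20, mean 22.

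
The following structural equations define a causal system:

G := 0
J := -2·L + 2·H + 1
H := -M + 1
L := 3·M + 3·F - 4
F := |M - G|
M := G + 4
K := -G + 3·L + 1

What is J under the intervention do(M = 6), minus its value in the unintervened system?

-28

Under do(M=6), the mechanism M := G + 4 is discarded; M is fixed at 6.
F = |M - G|  [with M=6, G=0]  = 6
L = 3·M + 3·F - 4  [with M=6, F=6]  = 32
H = -M + 1  [with M=6]  = -5
J = -2·L + 2·H + 1  [with L=32, H=-5]  = -73
Without intervention: M = G + 4  [with G=0]  = 4; F = |M - G|  [with M=4, G=0]  = 4; L = 3·M + 3·F - 4  [with M=4, F=4]  = 20; H = -M + 1  [with M=4]  = -3; J = -2·L + 2·H + 1  [with L=20, H=-3]  = -45.
Change = -73 − (-45) = -28.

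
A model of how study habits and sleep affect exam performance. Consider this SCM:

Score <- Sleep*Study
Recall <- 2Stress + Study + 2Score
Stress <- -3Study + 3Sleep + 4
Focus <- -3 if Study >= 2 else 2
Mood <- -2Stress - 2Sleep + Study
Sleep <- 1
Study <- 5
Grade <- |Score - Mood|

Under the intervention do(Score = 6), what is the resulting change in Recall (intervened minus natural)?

Under do(Score=6), the mechanism Score <- Sleep*Study is discarded; Score is fixed at 6.
Stress = -3Study + 3Sleep + 4  [with Study=5, Sleep=1]  = -8
Recall = 2Stress + Study + 2Score  [with Stress=-8, Study=5, Score=6]  = 1
Without intervention: Stress = -3Study + 3Sleep + 4  [with Study=5, Sleep=1]  = -8; Score = Sleep*Study  [with Sleep=1, Study=5]  = 5; Recall = 2Stress + Study + 2Score  [with Stress=-8, Study=5, Score=5]  = -1.
Change = 1 − (-1) = 2.

2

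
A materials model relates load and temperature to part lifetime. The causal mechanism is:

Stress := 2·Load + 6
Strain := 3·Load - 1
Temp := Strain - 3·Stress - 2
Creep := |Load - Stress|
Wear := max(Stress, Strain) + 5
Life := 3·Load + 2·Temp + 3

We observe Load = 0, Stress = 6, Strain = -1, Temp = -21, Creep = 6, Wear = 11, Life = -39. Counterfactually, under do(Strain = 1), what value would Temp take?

The intervention breaks the incoming arrows to Strain: Strain := 3·Load - 1 no longer applies, and Strain = 1.
Stress = 2·Load + 6  [with Load=0]  = 6
Temp = Strain - 3·Stress - 2  [with Strain=1, Stress=6]  = -19

-19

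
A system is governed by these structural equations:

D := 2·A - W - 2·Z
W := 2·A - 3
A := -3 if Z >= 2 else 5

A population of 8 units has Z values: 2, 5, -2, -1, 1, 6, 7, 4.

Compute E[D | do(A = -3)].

-2.5

Under do(A=-3), A's equation is replaced by A=-3 for every unit. Per-unit D: -1, -7, 7, 5, 1, -9, -11, -5. Mean = -2.5.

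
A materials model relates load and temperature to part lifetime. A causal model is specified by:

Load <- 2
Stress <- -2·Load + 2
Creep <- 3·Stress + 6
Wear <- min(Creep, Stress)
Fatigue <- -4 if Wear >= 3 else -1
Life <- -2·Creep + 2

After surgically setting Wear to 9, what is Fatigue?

Intervening sets Wear = 9 and removes its equation (Wear <- min(Creep, Stress)).
Fatigue = -4 if Wear >= 3 else -1  [with Wear=9]  = -4

-4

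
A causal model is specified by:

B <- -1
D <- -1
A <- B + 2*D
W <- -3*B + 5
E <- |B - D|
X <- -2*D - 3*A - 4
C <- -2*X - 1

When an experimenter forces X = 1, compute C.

-3

Intervening sets X = 1 and removes its equation (X <- -2*D - 3*A - 4).
C = -2*X - 1  [with X=1]  = -3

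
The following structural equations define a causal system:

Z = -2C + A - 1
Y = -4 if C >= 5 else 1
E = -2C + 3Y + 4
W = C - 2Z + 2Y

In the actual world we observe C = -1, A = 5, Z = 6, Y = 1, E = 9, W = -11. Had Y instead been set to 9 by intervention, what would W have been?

5

Under do(Y=9), the mechanism Y = -4 if C >= 5 else 1 is discarded; Y is fixed at 9.
Z = -2C + A - 1  [with C=-1, A=5]  = 6
W = C - 2Z + 2Y  [with C=-1, Z=6, Y=9]  = 5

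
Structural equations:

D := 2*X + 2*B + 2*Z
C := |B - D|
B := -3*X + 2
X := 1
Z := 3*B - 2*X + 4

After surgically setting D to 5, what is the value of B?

-1

The intervention breaks the incoming arrows to D: D := 2*X + 2*B + 2*Z no longer applies, and D = 5.
Since B is not a descendant of the intervened variable, it is unaffected.
B = -3*X + 2  [with X=1]  = -1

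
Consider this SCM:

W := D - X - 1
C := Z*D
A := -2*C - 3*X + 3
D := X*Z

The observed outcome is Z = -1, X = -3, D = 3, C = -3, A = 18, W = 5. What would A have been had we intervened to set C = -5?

Intervening sets C = -5 and removes its equation (C := Z*D).
A = -2*C - 3*X + 3  [with C=-5, X=-3]  = 22

22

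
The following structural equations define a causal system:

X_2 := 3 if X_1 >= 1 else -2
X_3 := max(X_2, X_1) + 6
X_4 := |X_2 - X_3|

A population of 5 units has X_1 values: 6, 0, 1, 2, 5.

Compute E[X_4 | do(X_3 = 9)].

7

Every unit gets X_3=9 under the intervention. X_4 values become 6, 11, 6, 6, 6; E[X_4|do(X_3=9)] = 7.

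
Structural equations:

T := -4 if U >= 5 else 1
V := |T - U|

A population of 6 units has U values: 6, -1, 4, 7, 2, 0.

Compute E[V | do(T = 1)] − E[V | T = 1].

Under do(T=1), T's equation is replaced by T=1 for every unit. Per-unit V: 5, 2, 3, 6, 1, 1. Mean = 3.
Observing T=1 restricts to units where T's equation naturally yields 1: U ∈ {-1, 4, 2, 0}. In that subpopulation V = 2, 3, 1, 1, mean 1.75.
Difference = 3 − 1.75 = 1.25.

1.25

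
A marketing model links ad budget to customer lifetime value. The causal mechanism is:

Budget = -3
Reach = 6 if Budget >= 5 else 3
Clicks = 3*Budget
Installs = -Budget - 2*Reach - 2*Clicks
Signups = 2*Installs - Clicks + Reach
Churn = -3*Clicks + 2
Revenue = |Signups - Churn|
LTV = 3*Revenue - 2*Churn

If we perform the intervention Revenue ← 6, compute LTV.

-40

do(Revenue=6) replaces the equation Revenue = |Signups - Churn| with the constant Revenue = 6.
Clicks = 3*Budget  [with Budget=-3]  = -9
Churn = -3*Clicks + 2  [with Clicks=-9]  = 29
LTV = 3*Revenue - 2*Churn  [with Revenue=6, Churn=29]  = -40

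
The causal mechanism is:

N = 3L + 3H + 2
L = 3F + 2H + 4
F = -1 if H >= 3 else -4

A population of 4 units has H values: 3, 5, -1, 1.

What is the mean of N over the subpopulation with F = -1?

41

Observing F=-1 restricts to units where F's equation naturally yields -1: H ∈ {3, 5}. In that subpopulation N = 32, 50, mean 41.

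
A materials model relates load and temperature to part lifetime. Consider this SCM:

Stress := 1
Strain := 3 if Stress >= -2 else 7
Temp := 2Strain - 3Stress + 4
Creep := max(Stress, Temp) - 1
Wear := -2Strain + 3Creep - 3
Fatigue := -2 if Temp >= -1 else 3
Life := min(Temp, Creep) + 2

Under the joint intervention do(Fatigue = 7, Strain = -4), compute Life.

-5

Setting Fatigue = 7, Strain = -4 by intervention discards those variables' equations.
Temp = 2Strain - 3Stress + 4  [with Strain=-4, Stress=1]  = -7
Creep = max(Stress, Temp) - 1  [with Stress=1, Temp=-7]  = 0
Life = min(Temp, Creep) + 2  [with Temp=-7, Creep=0]  = -5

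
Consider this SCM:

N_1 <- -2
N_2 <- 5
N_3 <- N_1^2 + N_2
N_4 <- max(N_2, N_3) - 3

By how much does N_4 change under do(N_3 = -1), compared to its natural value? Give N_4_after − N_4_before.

The intervention breaks the incoming arrows to N_3: N_3 <- N_1^2 + N_2 no longer applies, and N_3 = -1.
N_4 = max(N_2, N_3) - 3  [with N_2=5, N_3=-1]  = 2
Without intervention: N_3 = N_1^2 + N_2  [with N_1=-2, N_2=5]  = 9; N_4 = max(N_2, N_3) - 3  [with N_2=5, N_3=9]  = 6.
Change = 2 − 6 = -4.

-4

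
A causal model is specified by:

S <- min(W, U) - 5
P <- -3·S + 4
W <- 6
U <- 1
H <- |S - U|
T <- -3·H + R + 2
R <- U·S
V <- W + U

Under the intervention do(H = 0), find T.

-2

Under do(H=0), the mechanism H <- |S - U| is discarded; H is fixed at 0.
S = min(W, U) - 5  [with W=6, U=1]  = -4
R = U·S  [with U=1, S=-4]  = -4
T = -3·H + R + 2  [with H=0, R=-4]  = -2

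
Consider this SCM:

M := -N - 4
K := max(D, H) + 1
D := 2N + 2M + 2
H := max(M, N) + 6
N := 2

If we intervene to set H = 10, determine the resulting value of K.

11

Intervening sets H = 10 and removes its equation (H := max(M, N) + 6).
M = -N - 4  [with N=2]  = -6
D = 2N + 2M + 2  [with N=2, M=-6]  = -6
K = max(D, H) + 1  [with D=-6, H=10]  = 11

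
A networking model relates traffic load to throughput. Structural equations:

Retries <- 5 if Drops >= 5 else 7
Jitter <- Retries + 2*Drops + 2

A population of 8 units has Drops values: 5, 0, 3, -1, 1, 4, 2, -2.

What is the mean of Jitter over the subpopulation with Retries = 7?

Observing Retries=7 restricts to units where Retries's equation naturally yields 7: Drops ∈ {0, 3, -1, 1, 4, 2, -2}. In that subpopulation Jitter = 9, 15, 7, 11, 17, 13, 5, mean 11.

11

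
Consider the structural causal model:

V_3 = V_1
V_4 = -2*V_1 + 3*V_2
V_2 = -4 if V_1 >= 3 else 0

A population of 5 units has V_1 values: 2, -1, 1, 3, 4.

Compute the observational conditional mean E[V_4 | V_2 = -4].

Conditioning on V_2=-4 selects the 2 unit(s) with V_1 ∈ {3, 4}. Their V_4 values: -18, -20. Mean = -19.

-19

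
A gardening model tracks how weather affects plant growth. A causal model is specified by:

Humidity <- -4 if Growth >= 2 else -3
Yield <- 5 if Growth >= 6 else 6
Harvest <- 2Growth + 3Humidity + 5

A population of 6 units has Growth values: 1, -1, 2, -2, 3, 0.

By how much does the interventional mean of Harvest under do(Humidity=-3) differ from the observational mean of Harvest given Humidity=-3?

2

do(Humidity=-3) breaks Humidity's dependence on Growth. With Humidity=-3 fixed, Harvest across the units is -2, -6, 0, -8, 2, -4, mean -3.
Observing Humidity=-3 restricts to units where Humidity's equation naturally yields -3: Growth ∈ {1, -1, -2, 0}. In that subpopulation Harvest = -2, -6, -8, -4, mean -5.
Difference = -3 − (-5) = 2.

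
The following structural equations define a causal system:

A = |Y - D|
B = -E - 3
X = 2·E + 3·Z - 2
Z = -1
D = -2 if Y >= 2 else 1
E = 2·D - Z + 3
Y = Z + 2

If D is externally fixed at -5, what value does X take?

The intervention breaks the incoming arrows to D: D = -2 if Y >= 2 else 1 no longer applies, and D = -5.
E = 2·D - Z + 3  [with D=-5, Z=-1]  = -6
X = 2·E + 3·Z - 2  [with E=-6, Z=-1]  = -17

-17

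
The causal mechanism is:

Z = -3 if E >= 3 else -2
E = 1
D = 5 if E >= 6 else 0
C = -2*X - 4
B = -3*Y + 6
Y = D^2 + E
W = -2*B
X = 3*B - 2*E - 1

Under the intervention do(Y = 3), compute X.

-12

do(Y=3) replaces the equation Y = D^2 + E with the constant Y = 3.
B = -3*Y + 6  [with Y=3]  = -3
X = 3*B - 2*E - 1  [with B=-3, E=1]  = -12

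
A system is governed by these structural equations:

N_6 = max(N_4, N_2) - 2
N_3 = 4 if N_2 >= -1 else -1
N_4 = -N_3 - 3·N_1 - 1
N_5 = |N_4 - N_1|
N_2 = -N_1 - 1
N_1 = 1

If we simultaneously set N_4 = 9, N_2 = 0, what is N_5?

The joint intervention fixes N_4 = 9, N_2 = 0, removing each variable's own equation.
N_5 = |N_4 - N_1|  [with N_4=9, N_1=1]  = 8

8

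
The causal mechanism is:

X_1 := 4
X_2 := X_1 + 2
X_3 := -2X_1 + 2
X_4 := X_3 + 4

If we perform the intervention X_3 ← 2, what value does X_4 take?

The intervention breaks the incoming arrows to X_3: X_3 := -2X_1 + 2 no longer applies, and X_3 = 2.
X_4 = X_3 + 4  [with X_3=2]  = 6

6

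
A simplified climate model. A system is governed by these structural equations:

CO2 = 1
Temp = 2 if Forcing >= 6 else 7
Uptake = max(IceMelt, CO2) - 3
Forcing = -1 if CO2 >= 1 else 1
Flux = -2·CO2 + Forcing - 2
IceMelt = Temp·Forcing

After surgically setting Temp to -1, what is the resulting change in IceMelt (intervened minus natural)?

The intervention breaks the incoming arrows to Temp: Temp = 2 if Forcing >= 6 else 7 no longer applies, and Temp = -1.
Forcing = -1 if CO2 >= 1 else 1  [with CO2=1]  = -1
IceMelt = Temp·Forcing  [with Temp=-1, Forcing=-1]  = 1
Without intervention: Forcing = -1 if CO2 >= 1 else 1  [with CO2=1]  = -1; Temp = 2 if Forcing >= 6 else 7  [with Forcing=-1]  = 7; IceMelt = Temp·Forcing  [with Temp=7, Forcing=-1]  = -7.
Change = 1 − (-7) = 8.

8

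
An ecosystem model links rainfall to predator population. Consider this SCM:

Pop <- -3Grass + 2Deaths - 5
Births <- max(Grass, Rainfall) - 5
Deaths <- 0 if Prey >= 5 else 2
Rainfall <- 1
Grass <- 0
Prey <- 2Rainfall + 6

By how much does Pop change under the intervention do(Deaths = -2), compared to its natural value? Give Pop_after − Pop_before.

-4

The intervention breaks the incoming arrows to Deaths: Deaths <- 0 if Prey >= 5 else 2 no longer applies, and Deaths = -2.
Pop = -3Grass + 2Deaths - 5  [with Grass=0, Deaths=-2]  = -9
Without intervention: Prey = 2Rainfall + 6  [with Rainfall=1]  = 8; Deaths = 0 if Prey >= 5 else 2  [with Prey=8]  = 0; Pop = -3Grass + 2Deaths - 5  [with Grass=0, Deaths=0]  = -5.
Change = -9 − (-5) = -4.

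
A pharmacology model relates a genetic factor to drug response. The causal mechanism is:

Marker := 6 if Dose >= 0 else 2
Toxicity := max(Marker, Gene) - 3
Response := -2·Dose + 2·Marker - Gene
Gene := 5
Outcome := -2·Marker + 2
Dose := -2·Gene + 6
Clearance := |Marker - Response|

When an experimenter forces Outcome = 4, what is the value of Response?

Under do(Outcome=4), the mechanism Outcome := -2·Marker + 2 is discarded; Outcome is fixed at 4.
Since Response is not a descendant of the intervened variable, it is unaffected.
Dose = -2·Gene + 6  [with Gene=5]  = -4
Marker = 6 if Dose >= 0 else 2  [with Dose=-4]  = 2
Response = -2·Dose + 2·Marker - Gene  [with Dose=-4, Marker=2, Gene=5]  = 7

7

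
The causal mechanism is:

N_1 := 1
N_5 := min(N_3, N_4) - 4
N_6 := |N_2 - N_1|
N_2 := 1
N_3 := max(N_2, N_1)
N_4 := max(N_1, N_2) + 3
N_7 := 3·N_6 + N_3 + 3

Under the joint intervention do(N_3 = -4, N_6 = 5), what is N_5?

The joint intervention fixes N_3 = -4, N_6 = 5, removing each variable's own equation.
N_4 = max(N_1, N_2) + 3  [with N_1=1, N_2=1]  = 4
N_5 = min(N_3, N_4) - 4  [with N_3=-4, N_4=4]  = -8

-8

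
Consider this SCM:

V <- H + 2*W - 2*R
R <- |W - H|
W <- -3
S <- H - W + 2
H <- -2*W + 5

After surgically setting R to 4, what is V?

The intervention breaks the incoming arrows to R: R <- |W - H| no longer applies, and R = 4.
H = -2*W + 5  [with W=-3]  = 11
V = H + 2*W - 2*R  [with H=11, W=-3, R=4]  = -3

-3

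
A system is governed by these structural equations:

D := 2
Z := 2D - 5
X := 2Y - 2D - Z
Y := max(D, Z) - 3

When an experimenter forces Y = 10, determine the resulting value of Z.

Under do(Y=10), the mechanism Y := max(D, Z) - 3 is discarded; Y is fixed at 10.
Since Z is not a descendant of the intervened variable, it is unaffected.
Z = 2D - 5  [with D=2]  = -1

-1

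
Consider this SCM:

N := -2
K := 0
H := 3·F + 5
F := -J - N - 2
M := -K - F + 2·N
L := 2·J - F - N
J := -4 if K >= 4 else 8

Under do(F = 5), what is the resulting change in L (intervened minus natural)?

Under do(F=5), the mechanism F := -J - N - 2 is discarded; F is fixed at 5.
J = -4 if K >= 4 else 8  [with K=0]  = 8
L = 2·J - F - N  [with J=8, F=5, N=-2]  = 13
Without intervention: J = -4 if K >= 4 else 8  [with K=0]  = 8; F = -J - N - 2  [with J=8, N=-2]  = -8; L = 2·J - F - N  [with J=8, F=-8, N=-2]  = 26.
Change = 13 − 26 = -13.

-13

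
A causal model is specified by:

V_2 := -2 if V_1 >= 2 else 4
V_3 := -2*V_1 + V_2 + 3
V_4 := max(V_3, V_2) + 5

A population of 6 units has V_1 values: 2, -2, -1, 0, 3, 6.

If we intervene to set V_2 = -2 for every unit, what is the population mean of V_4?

5.5

Under do(V_2=-2), V_2's equation is replaced by V_2=-2 for every unit. Per-unit V_4: 3, 10, 8, 6, 3, 3. Mean = 5.5.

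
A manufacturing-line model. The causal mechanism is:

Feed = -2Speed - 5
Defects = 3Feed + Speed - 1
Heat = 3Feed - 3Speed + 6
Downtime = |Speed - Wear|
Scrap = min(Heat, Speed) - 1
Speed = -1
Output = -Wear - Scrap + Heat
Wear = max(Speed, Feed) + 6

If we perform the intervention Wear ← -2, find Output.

The intervention breaks the incoming arrows to Wear: Wear = max(Speed, Feed) + 6 no longer applies, and Wear = -2.
Feed = -2Speed - 5  [with Speed=-1]  = -3
Heat = 3Feed - 3Speed + 6  [with Feed=-3, Speed=-1]  = 0
Scrap = min(Heat, Speed) - 1  [with Heat=0, Speed=-1]  = -2
Output = -Wear - Scrap + Heat  [with Wear=-2, Scrap=-2, Heat=0]  = 4

4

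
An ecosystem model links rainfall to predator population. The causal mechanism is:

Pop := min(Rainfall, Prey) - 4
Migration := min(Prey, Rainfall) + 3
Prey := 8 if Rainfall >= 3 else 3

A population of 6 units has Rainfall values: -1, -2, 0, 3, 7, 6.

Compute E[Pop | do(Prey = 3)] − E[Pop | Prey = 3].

2

Under do(Prey=3), Prey's equation is replaced by Prey=3 for every unit. Per-unit Pop: -5, -6, -4, -1, -1, -1. Mean = -3.
E[Pop|Prey=3] averages over only the 3 units with Prey=3 (Rainfall = -1, -2, 0): Pop = -5, -6, -4, mean -5.
Difference = -3 − (-5) = 2.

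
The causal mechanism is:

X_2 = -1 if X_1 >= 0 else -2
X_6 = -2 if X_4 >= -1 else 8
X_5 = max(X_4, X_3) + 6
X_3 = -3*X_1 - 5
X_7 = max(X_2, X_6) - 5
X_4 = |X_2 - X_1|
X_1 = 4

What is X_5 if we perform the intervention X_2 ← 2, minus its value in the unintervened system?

-3

do(X_2=2) replaces the equation X_2 = -1 if X_1 >= 0 else -2 with the constant X_2 = 2.
X_3 = -3*X_1 - 5  [with X_1=4]  = -17
X_4 = |X_2 - X_1|  [with X_2=2, X_1=4]  = 2
X_5 = max(X_4, X_3) + 6  [with X_4=2, X_3=-17]  = 8
Without intervention: X_2 = -1 if X_1 >= 0 else -2  [with X_1=4]  = -1; X_3 = -3*X_1 - 5  [with X_1=4]  = -17; X_4 = |X_2 - X_1|  [with X_2=-1, X_1=4]  = 5; X_5 = max(X_4, X_3) + 6  [with X_4=5, X_3=-17]  = 11.
Change = 8 − 11 = -3.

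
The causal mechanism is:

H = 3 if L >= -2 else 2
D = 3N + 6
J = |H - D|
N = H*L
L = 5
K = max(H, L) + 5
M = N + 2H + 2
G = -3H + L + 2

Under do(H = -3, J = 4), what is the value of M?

Under do(H = -3, J = 4), each intervened variable's structural equation is replaced by its fixed value.
N = H*L  [with H=-3, L=5]  = -15
M = N + 2H + 2  [with N=-15, H=-3]  = -19

-19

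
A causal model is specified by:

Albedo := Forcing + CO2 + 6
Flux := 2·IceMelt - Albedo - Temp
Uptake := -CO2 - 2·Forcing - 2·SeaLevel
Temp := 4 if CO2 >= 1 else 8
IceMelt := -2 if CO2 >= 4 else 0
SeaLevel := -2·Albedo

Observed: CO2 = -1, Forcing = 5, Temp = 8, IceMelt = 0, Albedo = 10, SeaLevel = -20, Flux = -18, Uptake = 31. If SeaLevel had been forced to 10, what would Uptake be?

Intervening sets SeaLevel = 10 and removes its equation (SeaLevel := -2·Albedo).
Uptake = -CO2 - 2·Forcing - 2·SeaLevel  [with CO2=-1, Forcing=5, SeaLevel=10]  = -29

-29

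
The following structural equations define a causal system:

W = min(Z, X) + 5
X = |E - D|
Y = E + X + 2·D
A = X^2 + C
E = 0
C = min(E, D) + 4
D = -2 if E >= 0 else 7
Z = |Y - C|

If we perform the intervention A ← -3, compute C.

2

The intervention breaks the incoming arrows to A: A = X^2 + C no longer applies, and A = -3.
Since C is not a descendant of the intervened variable, it is unaffected.
D = -2 if E >= 0 else 7  [with E=0]  = -2
C = min(E, D) + 4  [with E=0, D=-2]  = 2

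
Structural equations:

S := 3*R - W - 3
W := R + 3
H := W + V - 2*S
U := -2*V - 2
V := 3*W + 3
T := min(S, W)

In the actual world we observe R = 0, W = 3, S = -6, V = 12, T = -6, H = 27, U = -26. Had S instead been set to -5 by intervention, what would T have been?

do(S=-5) replaces the equation S := 3*R - W - 3 with the constant S = -5.
W = R + 3  [with R=0]  = 3
T = min(S, W)  [with S=-5, W=3]  = -5

-5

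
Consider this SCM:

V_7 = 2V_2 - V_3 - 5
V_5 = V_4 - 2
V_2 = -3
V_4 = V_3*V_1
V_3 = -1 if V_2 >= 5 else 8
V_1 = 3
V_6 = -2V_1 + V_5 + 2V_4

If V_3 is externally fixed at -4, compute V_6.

The intervention breaks the incoming arrows to V_3: V_3 = -1 if V_2 >= 5 else 8 no longer applies, and V_3 = -4.
V_4 = V_3*V_1  [with V_3=-4, V_1=3]  = -12
V_5 = V_4 - 2  [with V_4=-12]  = -14
V_6 = -2V_1 + V_5 + 2V_4  [with V_1=3, V_5=-14, V_4=-12]  = -44

-44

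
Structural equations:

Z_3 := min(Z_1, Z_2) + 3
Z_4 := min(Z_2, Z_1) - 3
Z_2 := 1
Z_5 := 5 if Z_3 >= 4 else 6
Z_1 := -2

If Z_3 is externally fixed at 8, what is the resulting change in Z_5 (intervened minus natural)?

do(Z_3=8) replaces the equation Z_3 := min(Z_1, Z_2) + 3 with the constant Z_3 = 8.
Z_5 = 5 if Z_3 >= 4 else 6  [with Z_3=8]  = 5
Without intervention: Z_3 = min(Z_1, Z_2) + 3  [with Z_1=-2, Z_2=1]  = 1; Z_5 = 5 if Z_3 >= 4 else 6  [with Z_3=1]  = 6.
Change = 5 − 6 = -1.

-1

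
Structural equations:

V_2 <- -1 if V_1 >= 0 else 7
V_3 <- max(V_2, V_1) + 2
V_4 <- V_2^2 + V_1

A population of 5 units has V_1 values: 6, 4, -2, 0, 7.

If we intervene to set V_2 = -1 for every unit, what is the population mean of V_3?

The intervention sets V_2=-1 in all 5 units regardless of V_1. Recomputing V_3 per unit gives 8, 6, 1, 2, 9; average 5.2.

5.2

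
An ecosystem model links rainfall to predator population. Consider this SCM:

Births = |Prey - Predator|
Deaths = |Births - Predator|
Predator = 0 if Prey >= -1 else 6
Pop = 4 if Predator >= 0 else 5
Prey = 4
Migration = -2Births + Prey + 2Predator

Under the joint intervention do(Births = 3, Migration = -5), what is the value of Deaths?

3

The joint intervention fixes Births = 3, Migration = -5, removing each variable's own equation.
Predator = 0 if Prey >= -1 else 6  [with Prey=4]  = 0
Deaths = |Births - Predator|  [with Births=3, Predator=0]  = 3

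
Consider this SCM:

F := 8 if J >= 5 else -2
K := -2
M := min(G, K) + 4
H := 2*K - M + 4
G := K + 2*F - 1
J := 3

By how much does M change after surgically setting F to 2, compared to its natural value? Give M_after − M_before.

do(F=2) replaces the equation F := 8 if J >= 5 else -2 with the constant F = 2.
G = K + 2*F - 1  [with K=-2, F=2]  = 1
M = min(G, K) + 4  [with G=1, K=-2]  = 2
Without intervention: F = 8 if J >= 5 else -2  [with J=3]  = -2; G = K + 2*F - 1  [with K=-2, F=-2]  = -7; M = min(G, K) + 4  [with G=-7, K=-2]  = -3.
Change = 2 − (-3) = 5.

5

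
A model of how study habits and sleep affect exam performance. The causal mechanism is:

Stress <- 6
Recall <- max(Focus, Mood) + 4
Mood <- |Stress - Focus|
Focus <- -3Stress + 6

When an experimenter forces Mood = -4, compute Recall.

0

The intervention breaks the incoming arrows to Mood: Mood <- |Stress - Focus| no longer applies, and Mood = -4.
Focus = -3Stress + 6  [with Stress=6]  = -12
Recall = max(Focus, Mood) + 4  [with Focus=-12, Mood=-4]  = 0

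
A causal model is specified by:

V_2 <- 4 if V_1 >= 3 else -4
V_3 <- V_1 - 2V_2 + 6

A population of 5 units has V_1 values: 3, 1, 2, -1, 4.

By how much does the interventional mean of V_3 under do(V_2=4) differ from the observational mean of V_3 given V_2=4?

-1.7

Every unit gets V_2=4 under the intervention. V_3 values become 1, -1, 0, -3, 2; E[V_3|do(V_2=4)] = -0.2.
Conditioning on V_2=4 selects the 2 unit(s) with V_1 ∈ {3, 4}. Their V_3 values: 1, 2. Mean = 1.5.
Difference = -0.2 − 1.5 = -1.7.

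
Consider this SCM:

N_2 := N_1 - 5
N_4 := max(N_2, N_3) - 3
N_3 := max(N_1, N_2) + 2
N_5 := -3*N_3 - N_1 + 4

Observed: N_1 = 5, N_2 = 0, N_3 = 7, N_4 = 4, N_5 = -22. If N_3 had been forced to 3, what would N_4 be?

The intervention breaks the incoming arrows to N_3: N_3 := max(N_1, N_2) + 2 no longer applies, and N_3 = 3.
N_2 = N_1 - 5  [with N_1=5]  = 0
N_4 = max(N_2, N_3) - 3  [with N_2=0, N_3=3]  = 0

0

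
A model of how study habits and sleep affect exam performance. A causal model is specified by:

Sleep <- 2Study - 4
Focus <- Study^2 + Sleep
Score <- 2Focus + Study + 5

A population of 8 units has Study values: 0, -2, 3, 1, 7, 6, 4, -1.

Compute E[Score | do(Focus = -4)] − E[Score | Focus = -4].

3.25

Under do(Focus=-4), Focus's equation is replaced by Focus=-4 for every unit. Per-unit Score: -3, -5, 0, -2, 4, 3, 1, -4. Mean = -0.75.
Observing Focus=-4 restricts to units where Focus's equation naturally yields -4: Study ∈ {0, -2}. In that subpopulation Score = -3, -5, mean -4.
Difference = -0.75 − (-4) = 3.25.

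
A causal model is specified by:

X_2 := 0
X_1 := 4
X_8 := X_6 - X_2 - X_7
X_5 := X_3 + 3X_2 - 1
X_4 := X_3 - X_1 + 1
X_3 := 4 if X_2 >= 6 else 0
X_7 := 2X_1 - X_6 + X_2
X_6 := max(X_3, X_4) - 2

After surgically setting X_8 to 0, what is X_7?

Intervening sets X_8 = 0 and removes its equation (X_8 := X_6 - X_2 - X_7).
Since X_7 is not a descendant of the intervened variable, it is unaffected.
X_3 = 4 if X_2 >= 6 else 0  [with X_2=0]  = 0
X_4 = X_3 - X_1 + 1  [with X_3=0, X_1=4]  = -3
X_6 = max(X_3, X_4) - 2  [with X_3=0, X_4=-3]  = -2
X_7 = 2X_1 - X_6 + X_2  [with X_1=4, X_6=-2, X_2=0]  = 10

10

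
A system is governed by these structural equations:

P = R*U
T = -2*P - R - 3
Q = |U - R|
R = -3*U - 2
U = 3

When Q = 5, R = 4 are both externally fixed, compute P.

12

The joint intervention fixes Q = 5, R = 4, removing each variable's own equation.
P = R*U  [with R=4, U=3]  = 12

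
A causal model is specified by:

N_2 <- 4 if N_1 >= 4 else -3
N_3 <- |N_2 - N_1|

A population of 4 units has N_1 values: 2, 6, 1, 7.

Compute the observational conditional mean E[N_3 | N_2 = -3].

E[N_3|N_2=-3] averages over only the 2 units with N_2=-3 (N_1 = 2, 1): N_3 = 5, 4, mean 4.5.

4.5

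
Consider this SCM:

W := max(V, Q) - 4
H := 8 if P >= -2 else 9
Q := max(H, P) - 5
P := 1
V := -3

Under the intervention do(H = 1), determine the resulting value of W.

do(H=1) replaces the equation H := 8 if P >= -2 else 9 with the constant H = 1.
Q = max(H, P) - 5  [with H=1, P=1]  = -4
W = max(V, Q) - 4  [with V=-3, Q=-4]  = -7

-7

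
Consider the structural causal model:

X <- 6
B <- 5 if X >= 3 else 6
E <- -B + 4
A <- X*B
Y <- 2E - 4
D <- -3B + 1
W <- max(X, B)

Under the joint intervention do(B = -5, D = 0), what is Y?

14

Setting B = -5, D = 0 by intervention discards those variables' equations.
E = -B + 4  [with B=-5]  = 9
Y = 2E - 4  [with E=9]  = 14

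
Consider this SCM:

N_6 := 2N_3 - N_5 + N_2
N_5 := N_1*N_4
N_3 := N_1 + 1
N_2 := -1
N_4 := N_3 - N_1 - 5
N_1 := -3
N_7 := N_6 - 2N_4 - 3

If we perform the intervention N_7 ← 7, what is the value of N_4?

Under do(N_7=7), the mechanism N_7 := N_6 - 2N_4 - 3 is discarded; N_7 is fixed at 7.
Since N_4 is not a descendant of the intervened variable, it is unaffected.
N_3 = N_1 + 1  [with N_1=-3]  = -2
N_4 = N_3 - N_1 - 5  [with N_3=-2, N_1=-3]  = -4

-4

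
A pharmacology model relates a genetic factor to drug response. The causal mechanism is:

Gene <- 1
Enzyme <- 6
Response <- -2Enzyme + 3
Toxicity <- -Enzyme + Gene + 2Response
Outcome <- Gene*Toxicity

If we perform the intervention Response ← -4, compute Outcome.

do(Response=-4) replaces the equation Response <- -2Enzyme + 3 with the constant Response = -4.
Toxicity = -Enzyme + Gene + 2Response  [with Enzyme=6, Gene=1, Response=-4]  = -13
Outcome = Gene*Toxicity  [with Gene=1, Toxicity=-13]  = -13

-13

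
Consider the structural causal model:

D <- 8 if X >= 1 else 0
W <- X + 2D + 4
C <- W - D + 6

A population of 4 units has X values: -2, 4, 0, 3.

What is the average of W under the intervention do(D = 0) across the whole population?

do(D=0) breaks D's dependence on X. With D=0 fixed, W across the units is 2, 8, 4, 7, mean 5.25.

5.25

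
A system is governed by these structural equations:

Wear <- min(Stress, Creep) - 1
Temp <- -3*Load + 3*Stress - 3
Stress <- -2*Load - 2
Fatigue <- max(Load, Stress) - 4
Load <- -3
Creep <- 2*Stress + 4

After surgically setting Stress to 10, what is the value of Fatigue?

6

Under do(Stress=10), the mechanism Stress <- -2*Load - 2 is discarded; Stress is fixed at 10.
Fatigue = max(Load, Stress) - 4  [with Load=-3, Stress=10]  = 6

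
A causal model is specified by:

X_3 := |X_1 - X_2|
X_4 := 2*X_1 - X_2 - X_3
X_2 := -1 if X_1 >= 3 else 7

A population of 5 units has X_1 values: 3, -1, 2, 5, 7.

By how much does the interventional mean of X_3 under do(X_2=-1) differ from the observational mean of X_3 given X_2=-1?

-1.8

Every unit gets X_2=-1 under the intervention. X_3 values become 4, 0, 3, 6, 8; E[X_3|do(X_2=-1)] = 4.2.
Observing X_2=-1 restricts to units where X_2's equation naturally yields -1: X_1 ∈ {3, 5, 7}. In that subpopulation X_3 = 4, 6, 8, mean 6.
Difference = 4.2 − 6 = -1.8.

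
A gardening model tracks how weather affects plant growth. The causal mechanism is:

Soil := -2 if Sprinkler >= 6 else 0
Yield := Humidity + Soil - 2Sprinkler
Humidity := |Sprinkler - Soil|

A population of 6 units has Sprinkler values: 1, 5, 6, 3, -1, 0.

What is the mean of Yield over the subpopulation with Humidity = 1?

Observing Humidity=1 restricts to units where Humidity's equation naturally yields 1: Sprinkler ∈ {1, -1}. In that subpopulation Yield = -1, 3, mean 1.

1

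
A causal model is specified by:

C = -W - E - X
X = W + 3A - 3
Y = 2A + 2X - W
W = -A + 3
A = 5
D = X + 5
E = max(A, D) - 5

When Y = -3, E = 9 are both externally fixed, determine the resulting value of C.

-17

Setting Y = -3, E = 9 by intervention discards those variables' equations.
W = -A + 3  [with A=5]  = -2
X = W + 3A - 3  [with W=-2, A=5]  = 10
C = -W - E - X  [with W=-2, E=9, X=10]  = -17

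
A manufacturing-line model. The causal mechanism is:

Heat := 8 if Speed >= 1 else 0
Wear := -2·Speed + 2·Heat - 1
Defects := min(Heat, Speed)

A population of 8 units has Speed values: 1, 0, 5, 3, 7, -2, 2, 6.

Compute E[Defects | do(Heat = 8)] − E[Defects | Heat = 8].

-1.25

do(Heat=8) breaks Heat's dependence on Speed. With Heat=8 fixed, Defects across the units is 1, 0, 5, 3, 7, -2, 2, 6, mean 2.75.
Conditioning on Heat=8 selects the 6 unit(s) with Speed ∈ {1, 5, 3, 7, 2, 6}. Their Defects values: 1, 5, 3, 7, 2, 6. Mean = 4.
Difference = 2.75 − 4 = -1.25.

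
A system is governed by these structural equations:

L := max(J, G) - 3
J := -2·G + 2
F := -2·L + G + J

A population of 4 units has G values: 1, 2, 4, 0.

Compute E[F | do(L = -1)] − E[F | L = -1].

-0.75

Every unit gets L=-1 under the intervention. F values become 3, 2, 0, 4; E[F|do(L=-1)] = 2.25.
E[F|L=-1] averages over only the 2 units with L=-1 (G = 2, 0): F = 2, 4, mean 3.
Difference = 2.25 − 3 = -0.75.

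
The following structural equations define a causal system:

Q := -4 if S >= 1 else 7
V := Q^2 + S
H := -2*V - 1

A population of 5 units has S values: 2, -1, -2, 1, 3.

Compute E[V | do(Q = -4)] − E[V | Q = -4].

-1.4

The intervention sets Q=-4 in all 5 units regardless of S. Recomputing V per unit gives 18, 15, 14, 17, 19; average 16.6.
E[V|Q=-4] averages over only the 3 units with Q=-4 (S = 2, 1, 3): V = 18, 17, 19, mean 18.
Difference = 16.6 − 18 = -1.4.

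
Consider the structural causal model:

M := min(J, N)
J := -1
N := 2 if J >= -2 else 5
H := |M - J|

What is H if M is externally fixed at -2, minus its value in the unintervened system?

The intervention breaks the incoming arrows to M: M := min(J, N) no longer applies, and M = -2.
H = |M - J|  [with M=-2, J=-1]  = 1
Without intervention: N = 2 if J >= -2 else 5  [with J=-1]  = 2; M = min(J, N)  [with J=-1, N=2]  = -1; H = |M - J|  [with M=-1, J=-1]  = 0.
Change = 1 − 0 = 1.

1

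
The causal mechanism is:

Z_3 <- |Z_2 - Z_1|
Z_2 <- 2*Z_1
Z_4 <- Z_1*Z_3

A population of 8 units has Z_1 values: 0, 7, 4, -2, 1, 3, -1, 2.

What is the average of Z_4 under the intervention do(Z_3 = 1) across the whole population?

do(Z_3=1) breaks Z_3's dependence on Z_1. With Z_3=1 fixed, Z_4 across the units is 0, 7, 4, -2, 1, 3, -1, 2, mean 1.75.

1.75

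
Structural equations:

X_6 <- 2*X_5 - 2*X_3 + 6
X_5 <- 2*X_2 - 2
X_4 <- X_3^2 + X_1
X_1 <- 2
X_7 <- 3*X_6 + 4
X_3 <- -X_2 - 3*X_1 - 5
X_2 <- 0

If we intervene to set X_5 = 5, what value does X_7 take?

Under do(X_5=5), the mechanism X_5 <- 2*X_2 - 2 is discarded; X_5 is fixed at 5.
X_3 = -X_2 - 3*X_1 - 5  [with X_2=0, X_1=2]  = -11
X_6 = 2*X_5 - 2*X_3 + 6  [with X_5=5, X_3=-11]  = 38
X_7 = 3*X_6 + 4  [with X_6=38]  = 118

118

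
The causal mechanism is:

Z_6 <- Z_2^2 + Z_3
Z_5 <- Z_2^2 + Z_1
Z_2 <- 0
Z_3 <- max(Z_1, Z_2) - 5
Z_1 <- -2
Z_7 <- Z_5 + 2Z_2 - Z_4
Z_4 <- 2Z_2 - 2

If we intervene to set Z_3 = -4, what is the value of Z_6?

The intervention breaks the incoming arrows to Z_3: Z_3 <- max(Z_1, Z_2) - 5 no longer applies, and Z_3 = -4.
Z_6 = Z_2^2 + Z_3  [with Z_2=0, Z_3=-4]  = -4

-4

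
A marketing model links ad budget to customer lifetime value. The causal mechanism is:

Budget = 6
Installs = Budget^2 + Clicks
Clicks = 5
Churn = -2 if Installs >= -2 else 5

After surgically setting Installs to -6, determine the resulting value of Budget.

Under do(Installs=-6), the mechanism Installs = Budget^2 + Clicks is discarded; Installs is fixed at -6.
Budget is not downstream of the intervention, so its value is determined by the original equations.

6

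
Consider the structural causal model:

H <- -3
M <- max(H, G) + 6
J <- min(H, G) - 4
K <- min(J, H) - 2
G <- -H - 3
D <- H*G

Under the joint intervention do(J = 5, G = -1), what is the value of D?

The joint intervention fixes J = 5, G = -1, removing each variable's own equation.
D = H*G  [with H=-3, G=-1]  = 3

3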